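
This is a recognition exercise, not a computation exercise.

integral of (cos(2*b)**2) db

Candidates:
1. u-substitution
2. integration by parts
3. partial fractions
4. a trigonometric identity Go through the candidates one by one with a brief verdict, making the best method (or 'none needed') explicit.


Verdict: a trigonometric identity — the even exponent on cos(2*b)**2 signals one move: rewrite via cos of the doubled angle.
- u-substitution: no subexpression of the integrand serves as a whole-integral substitution inner — individual terms may offer their own, but none carries its derivative as a factor of the full integrand; a working change of variable would have to be constructed from outside the expression.
- integration by parts: not the fit here: there is no polynomial factor to ladder down — parts can still close the trigonometric product by recursion, though the identity rewrite is the direct route.
- partial fractions — the expression is not a ratio of polynomials that decomposes further.
- a trigonometric identity — yes — fits the structure here.


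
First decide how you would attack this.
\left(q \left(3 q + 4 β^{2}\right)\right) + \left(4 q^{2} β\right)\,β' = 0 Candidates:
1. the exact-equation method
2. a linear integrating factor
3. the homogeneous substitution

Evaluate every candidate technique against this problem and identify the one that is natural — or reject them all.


Verdict: the exact-equation method — equality of cross partials is the green light — assemble the potential function term by term.
- the exact-equation method: applicable, and directly so.
- a linear integrating factor — the unknown enters nonlinearly (through a power, a denominator, or a transcendental function), which the linear integrating-factor recipe cannot absorb as-is — any repair would come from a preliminary substitution, not the factor.
- the homogeneous substitution: the slope changes under joint rescaling, failing the degree-zero test.


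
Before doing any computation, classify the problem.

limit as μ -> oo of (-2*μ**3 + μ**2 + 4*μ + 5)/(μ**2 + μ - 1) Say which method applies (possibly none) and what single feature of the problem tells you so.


Verdict: dominant-term comparison — at large μ only the top-degree terms survive; compare the leading terms and the limit falls out. Differentiating the expression as a single quotient would eventually settle it as well; matching dominant growth settles it immediately.


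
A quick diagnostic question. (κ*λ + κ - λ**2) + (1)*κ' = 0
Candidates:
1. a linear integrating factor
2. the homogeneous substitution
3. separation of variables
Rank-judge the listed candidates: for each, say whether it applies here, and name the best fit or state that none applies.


Method: a linear integrating factor — the unknown enters only to the first power against a nonzero forcing term — the integrating-factor template applies directly.
- a linear integrating factor — yes — fits the structure here.
- the homogeneous substitution — the ratio substitution does not collapse this equation.
- separation of variables: the two dependences are entangled, not a clean product of one-variable pieces.


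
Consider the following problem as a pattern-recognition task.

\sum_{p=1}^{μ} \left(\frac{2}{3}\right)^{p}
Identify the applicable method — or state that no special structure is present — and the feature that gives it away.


Method: the geometric series formula — term-over-term division gives \frac{2}{3} every time — index-free ratio, geometric sum formula applies.


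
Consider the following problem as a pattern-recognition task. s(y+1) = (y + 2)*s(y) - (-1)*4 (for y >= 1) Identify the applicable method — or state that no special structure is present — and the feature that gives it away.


Technique: a summation factor — one-term recursion with variable weight y + 2 is solved by product normalization, not by root-finding.


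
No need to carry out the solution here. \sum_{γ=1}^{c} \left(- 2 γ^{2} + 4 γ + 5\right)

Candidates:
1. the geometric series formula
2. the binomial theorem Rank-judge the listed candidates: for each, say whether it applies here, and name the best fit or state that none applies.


Verdict: no special technique — the summand is a plain polynomial in γ (expanding first if it arrives factored); standard power-sum formulas evaluate it term by term.
- the geometric series formula — no single multiplier carries one term to the next throughout the sum.
- the binomial theorem — the terms do not reassemble into a binomial power.


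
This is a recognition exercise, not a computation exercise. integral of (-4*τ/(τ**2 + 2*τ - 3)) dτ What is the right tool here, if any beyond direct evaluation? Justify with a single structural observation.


Verdict: partial fractions — τ**2 + 2*τ - 3 splits into linear pieces, so the quotient is a sum of simple fractions — decompose before integrating.


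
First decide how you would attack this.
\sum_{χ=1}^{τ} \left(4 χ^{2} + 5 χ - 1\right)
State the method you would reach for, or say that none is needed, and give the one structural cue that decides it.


Verdict: no special technique — with only polynomial terms in χ present, the classical sum-of-powers identities are all you need.


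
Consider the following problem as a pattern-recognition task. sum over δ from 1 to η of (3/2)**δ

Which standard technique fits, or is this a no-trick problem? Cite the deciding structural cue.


Verdict: the geometric series formula — check a ratio of consecutive terms: it is 3/2, independent of the index, so the geometric formula closes the sum.


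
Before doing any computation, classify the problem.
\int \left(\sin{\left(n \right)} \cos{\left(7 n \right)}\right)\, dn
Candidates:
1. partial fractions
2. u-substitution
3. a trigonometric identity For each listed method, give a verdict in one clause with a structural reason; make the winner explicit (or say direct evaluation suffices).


Diagnosis: a trigonometric identity — \sin{\left(n \right)} \cos{\left(7 n \right)} is a beat pattern — rewrite the product as a sum of single-frequency waves before integrating.
- partial fractions: there is no rational-function structure to decompose.
- u-substitution: no subexpression of the integrand serves as a whole-integral substitution inner — individual terms may offer their own, but none carries its derivative as a factor of the full integrand; a working change of variable would have to be constructed from outside the expression.
- a trigonometric identity — yes — fits the structure here.


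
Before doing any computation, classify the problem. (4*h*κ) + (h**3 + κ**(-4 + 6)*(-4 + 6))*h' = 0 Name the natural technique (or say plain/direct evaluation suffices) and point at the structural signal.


Best approach: the exact-equation method — because the two cross partials coincide, the form is conservative as written — recover its potential in (κ, h).


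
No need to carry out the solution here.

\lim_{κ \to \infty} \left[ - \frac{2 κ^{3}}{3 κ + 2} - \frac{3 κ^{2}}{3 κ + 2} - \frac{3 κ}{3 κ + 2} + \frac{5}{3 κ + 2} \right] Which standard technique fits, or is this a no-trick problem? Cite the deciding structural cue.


Method: dominant-term comparison — as κ grows, only the highest-degree terms matter — compare leading terms and read the limit off. Differentiating the expression as a single quotient would eventually settle it as well; matching dominant growth settles it immediately.


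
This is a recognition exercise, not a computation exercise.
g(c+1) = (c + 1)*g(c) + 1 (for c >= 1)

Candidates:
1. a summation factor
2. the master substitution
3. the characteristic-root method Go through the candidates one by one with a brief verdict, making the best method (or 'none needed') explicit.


Technique: a summation factor — first-order linear but the coefficient c + 1 moves with the index — divide by the cumulative product and telescope.
- a summation factor: yes, a natural case for it.
- the master substitution: this is shift-type recursion, outside the divide-and-conquer template.
- the characteristic-root method — an index-dependent weight blocks the pure exponential ansatz.


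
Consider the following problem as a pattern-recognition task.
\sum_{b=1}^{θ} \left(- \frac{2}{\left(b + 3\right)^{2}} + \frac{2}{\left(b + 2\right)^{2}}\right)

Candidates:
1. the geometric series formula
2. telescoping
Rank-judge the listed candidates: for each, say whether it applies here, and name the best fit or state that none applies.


Diagnosis: telescoping — this sum is a zipper: each term contributes \frac{2}{\left(b + 2\right)^{2}} and removes the next index's value, which the following term puts back, closing term by term.
- the geometric series formula — the term-to-term ratio changes with the index, so the geometric formula cannot close it.
- telescoping: yes — fits the structure here.


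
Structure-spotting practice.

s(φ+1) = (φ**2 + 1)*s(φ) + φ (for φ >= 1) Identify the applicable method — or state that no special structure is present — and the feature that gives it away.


Verdict: a summation factor — an index-dependent multiplier φ**2 + 1 rules out characteristic roots; a summation factor converts it to a pure difference.


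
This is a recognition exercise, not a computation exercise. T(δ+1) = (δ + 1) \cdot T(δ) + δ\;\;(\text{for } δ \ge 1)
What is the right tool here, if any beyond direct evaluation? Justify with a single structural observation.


Diagnosis: a summation factor — one step of memory with a weight δ + 1 that changes as the index grows — the summation-factor construction is built for this.


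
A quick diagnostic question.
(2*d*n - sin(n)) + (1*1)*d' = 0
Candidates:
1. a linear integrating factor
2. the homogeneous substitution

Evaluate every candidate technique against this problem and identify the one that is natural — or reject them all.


Technique: a linear integrating factor — the unknown enters only to the first power against a nonzero forcing term — the integrating-factor template applies directly.
- a linear integrating factor: a fit — the right tool for this form.
- the homogeneous substitution — the ratio of the variables does not determine the slope.


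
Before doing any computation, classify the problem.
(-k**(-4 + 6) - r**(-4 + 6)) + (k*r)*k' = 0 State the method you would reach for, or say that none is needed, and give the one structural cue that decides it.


Method: the homogeneous substitution — the slope's numerator and denominator share total degree; set v = k/r and the equation drops to separable form. Rearranged, this also fits the Bernoulli template directly; the homogeneous substitution reads the structure without the rearrangement.


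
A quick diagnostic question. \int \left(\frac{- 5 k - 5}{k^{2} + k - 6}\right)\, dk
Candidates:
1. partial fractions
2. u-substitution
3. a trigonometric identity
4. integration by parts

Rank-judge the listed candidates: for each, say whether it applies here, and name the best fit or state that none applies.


Best approach: partial fractions — the integrand is a proper rational function and its denominator k^{2} + k - 6 factors into distinct pieces, so it splits into simple fractions.
- partial fractions — applies; the problem has the shape this method handles.
- u-substitution — no subexpression of the integrand pairs with its own derivative as a factor — individual terms may offer their own substitutions, but any change of variable covering the whole integral would have to be constructed from outside the expression.
- a trigonometric identity: there is no trigonometric structure at all — the integrand carries no sine or cosine to rewrite.
- integration by parts — the integrand does not split as a nonconstant polynomial times an exp, sine, cosine of a linear argument, or logarithm — no polynomial-kernel parts product to differentiate one side of.


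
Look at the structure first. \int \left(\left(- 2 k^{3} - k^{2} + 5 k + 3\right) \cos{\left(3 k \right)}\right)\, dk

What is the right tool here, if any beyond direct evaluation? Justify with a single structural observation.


Verdict: integration by parts — - 2 k^{3} - k^{2} + 5 k + 3 dies after finitely many derivatives while \cos{\left(3 k \right)} cycles under integration — the tabular/parts setup.


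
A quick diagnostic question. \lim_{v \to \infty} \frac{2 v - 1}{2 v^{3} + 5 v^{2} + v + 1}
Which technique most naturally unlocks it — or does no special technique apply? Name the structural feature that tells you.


Technique: dominant-term comparison — divide through by the highest power of v; every lower-order term dies and the dominant terms decide the limit. Differentiating the expression as a single quotient would eventually settle it as well; matching dominant growth settles it immediately.


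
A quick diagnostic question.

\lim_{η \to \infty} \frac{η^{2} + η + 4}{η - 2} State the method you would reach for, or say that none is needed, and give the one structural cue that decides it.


Method: dominant-term comparison — at large η only the top-degree terms survive; compare the leading terms and the limit falls out. Viewed as a single quotient this is an ∞/∞ form — an at-infinity application of l'Hôpital's rule would also resolve it; comparing leading growth reads the answer without differentiating.


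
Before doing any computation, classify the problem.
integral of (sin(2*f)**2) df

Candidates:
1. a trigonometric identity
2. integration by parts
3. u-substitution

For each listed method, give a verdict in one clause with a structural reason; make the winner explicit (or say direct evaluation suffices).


Diagnosis: a trigonometric identity — the exponent on sin(2*f)**2 is even — the power-reduction identity is the standard preprocessing step.
- a trigonometric identity: applicable, and directly so.
- integration by parts — not the natural route: no polynomial-kernel product appears — a recursive parts reduction of the trigonometric product exists, but the identity rewrite is direct.
- u-substitution — no subexpression of the integrand pairs with its own derivative as a factor — individual terms may offer their own substitutions, but any change of variable covering the whole integral would have to be constructed from outside the expression.


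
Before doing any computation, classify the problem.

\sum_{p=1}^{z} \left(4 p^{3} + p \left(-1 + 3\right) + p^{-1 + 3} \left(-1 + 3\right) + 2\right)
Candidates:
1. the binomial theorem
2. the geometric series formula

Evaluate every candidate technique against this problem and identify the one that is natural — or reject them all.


Verdict: no special technique — the sum is polynomial through and through; closed forms for each power of p finish it directly.
- the binomial theorem: there is no sum-raised-to-a-power identity hiding in these terms.
- the geometric series formula: the ratio of consecutive terms depends on the index.


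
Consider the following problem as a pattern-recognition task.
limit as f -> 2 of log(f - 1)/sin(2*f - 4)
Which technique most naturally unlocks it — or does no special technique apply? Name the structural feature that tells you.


Best approach: l'Hôpital's rule (0/0) — numerator and denominator both vanish at 2 — a genuine 0/0 form, which is exactly when l'Hôpital applies. A first-order expansion at the point is an equally standard path; the rule packages it.


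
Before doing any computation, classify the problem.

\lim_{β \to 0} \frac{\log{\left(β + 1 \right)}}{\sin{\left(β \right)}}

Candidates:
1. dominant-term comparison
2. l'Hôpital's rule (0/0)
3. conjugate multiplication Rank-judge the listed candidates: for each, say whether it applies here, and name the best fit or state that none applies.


Diagnosis: l'Hôpital's rule (0/0) — numerator and denominator both vanish at 0 — a genuine 0/0 form, which is exactly when l'Hôpital applies. One could equally expand both pieces locally and compare leading terms; the rule does that in one stroke.
- dominant-term comparison — no ranking of term growth rates resolves the limit here.
- l'Hôpital's rule (0/0): applies; the problem has the shape this method handles.
- conjugate multiplication — the conjugate move applies to radical differences, which this is not.


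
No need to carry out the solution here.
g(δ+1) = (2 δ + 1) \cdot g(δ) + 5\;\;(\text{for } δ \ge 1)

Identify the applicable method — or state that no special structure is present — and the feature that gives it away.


Verdict: a summation factor — normalize by the running product of 2 δ + 1: the left side becomes a difference, and differences sum.


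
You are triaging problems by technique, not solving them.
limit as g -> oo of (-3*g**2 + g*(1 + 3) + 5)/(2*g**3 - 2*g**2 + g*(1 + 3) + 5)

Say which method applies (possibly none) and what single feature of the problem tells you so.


Method: dominant-term comparison — growth-rate triage: the leading powers of g decide the limit, everything else is noise. As a single quotient, the ∞/∞ shape would yield to repeated differentiation as well — the growth comparison gets there in one look.


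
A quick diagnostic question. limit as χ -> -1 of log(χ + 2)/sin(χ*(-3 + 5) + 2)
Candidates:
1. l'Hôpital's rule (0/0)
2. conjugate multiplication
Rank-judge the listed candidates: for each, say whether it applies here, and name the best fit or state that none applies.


Technique: l'Hôpital's rule (0/0) — substituting -1 gives 0 over 0; differentiate top and bottom once and re-evaluate. A first-order expansion at the point is an equally standard path; the rule packages it.
- l'Hôpital's rule (0/0): yes — fits the structure here.
- conjugate multiplication: rationalization has no target — no divergent radical difference appears.


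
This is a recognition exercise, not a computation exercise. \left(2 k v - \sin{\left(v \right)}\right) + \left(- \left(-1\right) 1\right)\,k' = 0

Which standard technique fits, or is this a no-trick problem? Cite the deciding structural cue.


Best approach: a linear integrating factor — the unknown enters only to the first power against a nonzero forcing term — the integrating-factor template applies directly.


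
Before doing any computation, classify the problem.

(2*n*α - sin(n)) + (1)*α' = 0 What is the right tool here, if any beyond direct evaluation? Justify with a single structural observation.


Verdict: a linear integrating factor — the equation is linear in α with coefficient 2*n; multiplying by the integrating factor exp(∫2*n) makes the left side a perfect derivative.


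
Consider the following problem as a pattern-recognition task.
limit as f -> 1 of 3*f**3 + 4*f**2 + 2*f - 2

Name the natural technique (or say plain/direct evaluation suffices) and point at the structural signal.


Verdict: no special technique — no vanishing denominator and no indeterminate clash at the point — evaluation is immediate.


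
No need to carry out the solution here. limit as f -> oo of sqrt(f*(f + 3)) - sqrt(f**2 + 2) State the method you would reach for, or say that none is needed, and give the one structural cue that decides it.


Verdict: conjugate multiplication — the ∞ − ∞ radical form is the exact trigger for the conjugate maneuver.


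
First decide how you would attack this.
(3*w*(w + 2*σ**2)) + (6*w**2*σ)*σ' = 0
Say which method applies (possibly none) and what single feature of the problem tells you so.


Method: the exact-equation method — because the two cross partials coincide, the form is conservative as written — recover its potential in (w, σ).


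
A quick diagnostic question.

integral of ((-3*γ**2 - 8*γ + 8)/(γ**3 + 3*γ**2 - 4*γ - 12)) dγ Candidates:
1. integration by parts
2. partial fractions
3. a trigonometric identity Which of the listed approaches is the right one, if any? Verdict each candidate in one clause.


Verdict: partial fractions — break γ**3 + 3*γ**2 - 4*γ - 12 into its roots and the integral splits into logarithm-sized bites.
- integration by parts — the nonconstant-polynomial-times-standard-kernel pattern (an exp, sine, cosine, or logarithm partner) is absent.
- partial fractions: yes — fits the structure here.
- a trigonometric identity: there is no trigonometric structure at all — the integrand carries no sine or cosine to rewrite.


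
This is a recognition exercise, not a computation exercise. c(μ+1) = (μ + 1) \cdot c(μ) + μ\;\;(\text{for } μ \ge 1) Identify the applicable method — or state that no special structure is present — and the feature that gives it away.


Best approach: a summation factor — because the multiplier μ + 1 is index-dependent, divide through by its running product and sum the resulting differences.


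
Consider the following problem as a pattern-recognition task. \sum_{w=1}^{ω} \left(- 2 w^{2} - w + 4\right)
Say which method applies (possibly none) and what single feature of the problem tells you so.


Best approach: no special technique — the summand is a plain polynomial in w (expanding first if it arrives factored); standard power-sum formulas evaluate it term by term.


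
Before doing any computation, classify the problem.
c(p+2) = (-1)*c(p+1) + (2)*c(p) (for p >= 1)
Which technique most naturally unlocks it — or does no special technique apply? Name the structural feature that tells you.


Best approach: the characteristic-root method — linear, homogeneous, constant coefficients: solutions of the form r^p exist — find the roots of the characteristic polynomial.


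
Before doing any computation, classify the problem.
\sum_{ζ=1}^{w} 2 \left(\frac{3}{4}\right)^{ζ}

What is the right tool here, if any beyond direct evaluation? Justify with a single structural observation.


Diagnosis: the geometric series formula — each summand is the previous one scaled by \frac{3}{4}; that constant multiplier is itself the geometric structure.


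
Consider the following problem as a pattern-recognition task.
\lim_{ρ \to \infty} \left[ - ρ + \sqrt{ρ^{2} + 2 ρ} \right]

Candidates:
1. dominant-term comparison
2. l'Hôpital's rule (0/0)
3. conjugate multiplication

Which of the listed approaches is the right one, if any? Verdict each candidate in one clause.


Method: conjugate multiplication — both pieces blow up but their difference is finite; the conjugate trick rationalizes \sqrt{ρ^{2} + 2 ρ} - ρ.
- dominant-term comparison: no ranking of term growth rates resolves the limit here.
- l'Hôpital's rule (0/0) — substitution produces ∞ − ∞ rather than a vanishing quotient; the rule needs a 0/0 ratio to act on.
- conjugate multiplication — applies; the problem has the shape this method handles.


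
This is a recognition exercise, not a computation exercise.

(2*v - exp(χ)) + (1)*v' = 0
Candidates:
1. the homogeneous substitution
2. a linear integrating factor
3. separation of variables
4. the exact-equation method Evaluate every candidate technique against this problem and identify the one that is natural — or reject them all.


Best approach: a linear integrating factor — v enters only linearly with coefficient 2; multiply by exp of the integral of 2 and the left side becomes one derivative.
- the homogeneous substitution: the slope is not a function of the ratio of the variables alone.
- a linear integrating factor — yes, a natural case for it.
- separation of variables: no algebra isolates the independent variable on one side and the unknown on the other.
- the exact-equation method — no potential function has this form as its differential, as written.


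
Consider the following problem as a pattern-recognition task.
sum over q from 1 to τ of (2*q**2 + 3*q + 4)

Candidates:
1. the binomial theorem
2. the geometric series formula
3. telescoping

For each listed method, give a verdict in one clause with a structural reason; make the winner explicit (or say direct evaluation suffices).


Verdict: no special technique — Faulhaber territory: sum each constant-multiple power of q with its closed-form formula, no trick required.
- the binomial theorem: there is no pair of bases whose matched powers would reassemble into a single binomial power.
- the geometric series formula — the term-to-term ratio drifts with the index — the one thing the geometric formula cannot absorb.
- telescoping — neither a shifted-difference shape nor integer-spaced poles are present.


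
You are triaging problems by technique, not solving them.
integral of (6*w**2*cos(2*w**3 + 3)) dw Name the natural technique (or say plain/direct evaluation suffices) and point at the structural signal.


Verdict: u-substitution — spotting that 6*w**2 is a constant multiple of the derivative of 2*w**3 + 3 is the key observation — substitute u = 2*w**3 + 3 and the integral becomes one-dimensional in u.


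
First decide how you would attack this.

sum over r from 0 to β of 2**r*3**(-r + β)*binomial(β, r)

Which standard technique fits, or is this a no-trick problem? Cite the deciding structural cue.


Verdict: the binomial theorem — binomial coefficients against complementary powers of 2 and 3: recognize the binomial expansion and resum.


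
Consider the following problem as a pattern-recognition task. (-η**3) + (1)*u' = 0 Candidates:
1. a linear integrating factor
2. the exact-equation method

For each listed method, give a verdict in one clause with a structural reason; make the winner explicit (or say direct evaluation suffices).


Best approach: no special technique — with u absent the equation is not coupled at all: direct integration in η.
- a linear integrating factor — with the unknown absent the integrating factor is a formality; direct integration is the working structure.
- the exact-equation method: the unknown never enters the equation — exactness holds emptily, with nothing for the method to add.


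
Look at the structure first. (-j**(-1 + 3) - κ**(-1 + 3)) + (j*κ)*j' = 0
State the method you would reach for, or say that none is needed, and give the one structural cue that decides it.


Best approach: the homogeneous substitution — the slope's numerator and denominator share total degree; set v = j/κ and the equation drops to separable form. This doubles as a Bernoulli equation in the unknown as written; the homogeneous route needs no setup at all.


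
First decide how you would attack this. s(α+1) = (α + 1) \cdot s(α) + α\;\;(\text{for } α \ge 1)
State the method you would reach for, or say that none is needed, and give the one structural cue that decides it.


Technique: a summation factor — it is first-order linear but the coefficient α + 1 depends on the index, so multiply through by a summation factor to telescope it.


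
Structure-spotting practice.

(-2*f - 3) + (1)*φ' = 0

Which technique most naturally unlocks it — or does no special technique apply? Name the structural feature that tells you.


Diagnosis: no special technique — solved for the derivative, no φ appears — this is antidifferentiation in f wearing ODE clothing.


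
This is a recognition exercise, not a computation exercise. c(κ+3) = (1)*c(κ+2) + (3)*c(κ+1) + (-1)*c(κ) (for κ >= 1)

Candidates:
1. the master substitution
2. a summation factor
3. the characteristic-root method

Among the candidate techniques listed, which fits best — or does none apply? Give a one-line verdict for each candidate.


Technique: the characteristic-root method — shift-invariance with fixed coefficients calls for exponential trials; the characteristic polynomial finds every r^κ.
- the master substitution: there is no divide-the-index recursive argument.
- a summation factor — a summation factor telescopes one-step recursions; this one carries higher-order memory.
- the characteristic-root method — a fit — the right tool for this form.


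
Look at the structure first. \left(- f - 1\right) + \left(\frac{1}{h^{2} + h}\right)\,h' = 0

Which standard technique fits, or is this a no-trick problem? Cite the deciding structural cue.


Technique: separation of variables — all dependence on the two variables factors apart, the defining separable shape. A Bernoulli rewrite would carry it as the equation stands — separating the variables needs no rearrangement either.


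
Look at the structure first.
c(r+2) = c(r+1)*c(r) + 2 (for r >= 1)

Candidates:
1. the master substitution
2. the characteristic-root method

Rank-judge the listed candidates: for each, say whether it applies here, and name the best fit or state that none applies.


Best approach: no special technique — the recurrence is nonlinear in the sequence terms; no linear-recurrence method fits it as written — one iterates or studies it directly.
- the master substitution — with no divided-index recursive call, reindexing by powers of a base buys nothing.
- the characteristic-root method: the recursion is nonlinear in the sequence values, so no linear-modes ansatz applies.


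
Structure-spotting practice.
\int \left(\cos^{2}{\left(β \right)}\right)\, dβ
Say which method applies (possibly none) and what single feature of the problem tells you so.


Best approach: a trigonometric identity — \cos^{2}{\left(β \right)} is an even power — the power-reduction identity rewrites it into first-degree cosines.


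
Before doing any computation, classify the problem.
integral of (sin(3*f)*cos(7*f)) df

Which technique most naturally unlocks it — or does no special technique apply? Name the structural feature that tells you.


Method: a trigonometric identity — sin(3*f)*cos(7*f) is a beat pattern — rewrite the product as a sum of single-frequency waves before integrating.


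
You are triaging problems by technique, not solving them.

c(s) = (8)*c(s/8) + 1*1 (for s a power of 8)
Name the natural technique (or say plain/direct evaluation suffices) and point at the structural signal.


Verdict: the master substitution — the call at s/8 makes this multiplicative recursion; the master-style substitution converts it to additive.


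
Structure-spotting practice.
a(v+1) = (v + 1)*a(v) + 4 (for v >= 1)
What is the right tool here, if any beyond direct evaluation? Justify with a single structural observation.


Method: a summation factor — normalize by the running product of v + 1: the left side becomes a difference, and differences sum.


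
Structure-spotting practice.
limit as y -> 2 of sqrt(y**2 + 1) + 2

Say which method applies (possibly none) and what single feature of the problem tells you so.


Technique: no special technique — no zero denominators, no indeterminate clash at 2 — substitute and read off the value.


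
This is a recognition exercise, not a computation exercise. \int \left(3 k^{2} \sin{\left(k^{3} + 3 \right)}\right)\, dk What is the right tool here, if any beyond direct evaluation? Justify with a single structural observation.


Technique: u-substitution — everything non-trivial happens through the inner expression k^{3} + 3, and its derivative accounts for the remaining factor up to a constant, so set u = k^{3} + 3.


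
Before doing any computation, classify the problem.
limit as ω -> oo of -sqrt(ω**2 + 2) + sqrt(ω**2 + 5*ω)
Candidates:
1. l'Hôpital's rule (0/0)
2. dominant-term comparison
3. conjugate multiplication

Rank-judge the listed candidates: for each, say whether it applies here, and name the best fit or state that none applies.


Diagnosis: conjugate multiplication — divergence minus divergence hides a finite answer — expose it by pairing sqrt(ω**2 + 5*ω) - sqrt(ω**2 + 2) with its conjugate.
- l'Hôpital's rule (0/0) — the expression is a difference driving to ∞ − ∞, not a 0/0 quotient — there is no ratio for the rule to differentiate.
- dominant-term comparison: no dominant-degree comparison decides it.
- conjugate multiplication — applies; the problem has the shape this method handles.


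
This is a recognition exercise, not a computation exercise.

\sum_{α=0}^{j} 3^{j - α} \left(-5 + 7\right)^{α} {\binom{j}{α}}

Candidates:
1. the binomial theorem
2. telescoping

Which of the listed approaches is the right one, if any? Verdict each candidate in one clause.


Best approach: the binomial theorem — binomial coefficients against complementary powers of (-5 + 7) and 3: recognize the binomial expansion and resum.
- the binomial theorem — yes, a natural case for it.
- telescoping — the terms as presented offer no neighboring cancellation — a telescoping rewrite may exist, but the displayed structure does not hand one over.


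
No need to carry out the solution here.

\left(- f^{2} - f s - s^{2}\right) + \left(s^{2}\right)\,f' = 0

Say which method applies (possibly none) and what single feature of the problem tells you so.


Diagnosis: the homogeneous substitution — solved for the derivative, the right side is unchanged under scaling s and f together — it depends only on the ratio f/s, so substitute a single ratio variable.


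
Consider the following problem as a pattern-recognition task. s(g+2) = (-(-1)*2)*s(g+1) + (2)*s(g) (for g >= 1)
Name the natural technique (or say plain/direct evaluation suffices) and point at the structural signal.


Verdict: the characteristic-root method — because shifting g leaves the equation's coefficients unchanged, exponential trials reduce it to algebra.


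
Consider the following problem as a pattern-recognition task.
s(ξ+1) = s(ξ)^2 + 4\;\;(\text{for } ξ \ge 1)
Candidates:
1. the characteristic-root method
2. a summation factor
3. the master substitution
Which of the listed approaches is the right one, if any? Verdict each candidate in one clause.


Best approach: no special technique — the recurrence is nonlinear in the sequence values; study it directly, no linear machinery applies.
- the characteristic-root method: the recursion is nonlinear in the sequence values, so no linear-modes ansatz applies.
- a summation factor: no summation factor applies — the rule is not linear in the sequence values.
- the master substitution — the recursive argument is a shift of the index, not a fixed fraction of it.


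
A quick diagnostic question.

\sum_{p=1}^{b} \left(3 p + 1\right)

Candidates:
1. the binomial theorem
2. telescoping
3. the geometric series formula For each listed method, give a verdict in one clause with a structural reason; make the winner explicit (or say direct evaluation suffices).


Diagnosis: no special technique — with only polynomial terms in p present, the classical sum-of-powers identities are all you need.
- the binomial theorem: the terms do not reassemble into a binomial power.
- telescoping — as presented, consecutive terms share no shifted copy to cancel against — no rewrite is on display to change that.
- the geometric series formula — the ratio of consecutive terms depends on the index.


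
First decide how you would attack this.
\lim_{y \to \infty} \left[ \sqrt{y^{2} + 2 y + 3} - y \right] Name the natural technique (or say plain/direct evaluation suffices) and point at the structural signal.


Technique: conjugate multiplication — \sqrt{y^{2} + 2 y + 3} and y both blow up, but their difference is tame once the conjugate rationalizes it.


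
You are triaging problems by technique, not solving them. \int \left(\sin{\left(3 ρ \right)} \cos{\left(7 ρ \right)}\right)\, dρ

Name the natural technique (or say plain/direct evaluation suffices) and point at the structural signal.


Diagnosis: a trigonometric identity — \sin{\left(3 ρ \right)} \cos{\left(7 ρ \right)} is a beat pattern — rewrite the product as a sum of single-frequency waves before integrating.


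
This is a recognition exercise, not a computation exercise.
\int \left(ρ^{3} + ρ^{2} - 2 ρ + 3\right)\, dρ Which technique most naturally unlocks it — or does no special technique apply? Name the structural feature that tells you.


Method: no special technique — every term is a constant multiple of a power of ρ; term-wise power-rule integration needs no preliminary transformation.


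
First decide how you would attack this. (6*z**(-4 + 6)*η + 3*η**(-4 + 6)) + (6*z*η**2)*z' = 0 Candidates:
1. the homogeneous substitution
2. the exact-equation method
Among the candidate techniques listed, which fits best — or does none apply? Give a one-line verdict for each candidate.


Method: the exact-equation method — equality of cross partials is the green light — assemble the potential function term by term.
- the homogeneous substitution: the ratio of the variables does not determine the slope.
- the exact-equation method — yes — fits the structure here.


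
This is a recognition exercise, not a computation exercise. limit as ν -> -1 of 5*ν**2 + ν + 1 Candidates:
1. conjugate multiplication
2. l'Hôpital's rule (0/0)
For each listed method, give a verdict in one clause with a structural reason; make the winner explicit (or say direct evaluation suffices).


Technique: no special technique — no denominator vanishes and nothing blows up at -1: direct substitution is the whole computation.
- conjugate multiplication: no divergent radical difference is present for a conjugate pair to cancel.
- l'Hôpital's rule (0/0) — substituting the point gives a finite value outright — there is no indeterminate clash to repair.


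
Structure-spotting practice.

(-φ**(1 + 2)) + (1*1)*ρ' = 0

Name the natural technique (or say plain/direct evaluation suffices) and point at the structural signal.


Verdict: no special technique — solved for the derivative, no ρ appears — this is antidifferentiation in φ wearing ODE clothing.


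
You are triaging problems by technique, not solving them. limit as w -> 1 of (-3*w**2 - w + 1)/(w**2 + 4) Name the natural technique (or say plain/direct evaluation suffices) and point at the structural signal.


Best approach: no special technique — no zero denominators, no indeterminate clash at 1 — substitute and read off the value.


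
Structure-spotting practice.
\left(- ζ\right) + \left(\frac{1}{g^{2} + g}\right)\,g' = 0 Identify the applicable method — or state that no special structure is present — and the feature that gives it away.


Diagnosis: separation of variables — solved for the derivative, the right side splits multiplicatively into a function of each variable alone — divide and integrate each side. This doubles as a Bernoulli equation in the unknown as written; dividing and integrating works on it directly.


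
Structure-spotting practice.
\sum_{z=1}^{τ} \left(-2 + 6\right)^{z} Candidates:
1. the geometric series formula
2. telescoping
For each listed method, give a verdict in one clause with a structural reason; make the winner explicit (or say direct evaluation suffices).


Technique: the geometric series formula — consecutive terms stand in a fixed index-free ratio — the geometric sum formula closes it.
- the geometric series formula — yes — fits the structure here.
- telescoping — writing out consecutive terms as given produces no pairwise cancellation.


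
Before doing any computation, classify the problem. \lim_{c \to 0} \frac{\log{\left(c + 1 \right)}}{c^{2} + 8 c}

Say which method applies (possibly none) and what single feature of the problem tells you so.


Best approach: l'Hôpital's rule (0/0) — substituting 0 gives 0 over 0; differentiate top and bottom once and re-evaluate. A first-order expansion at the point is an equally standard path; the rule packages it.


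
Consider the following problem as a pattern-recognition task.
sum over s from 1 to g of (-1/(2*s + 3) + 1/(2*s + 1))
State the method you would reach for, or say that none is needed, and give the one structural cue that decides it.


Technique: telescoping — spot the paired structure — each term adds 1/(2*s + 1) and subtracts its successor value, which the next term restores: the definition of a telescoping chain.
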